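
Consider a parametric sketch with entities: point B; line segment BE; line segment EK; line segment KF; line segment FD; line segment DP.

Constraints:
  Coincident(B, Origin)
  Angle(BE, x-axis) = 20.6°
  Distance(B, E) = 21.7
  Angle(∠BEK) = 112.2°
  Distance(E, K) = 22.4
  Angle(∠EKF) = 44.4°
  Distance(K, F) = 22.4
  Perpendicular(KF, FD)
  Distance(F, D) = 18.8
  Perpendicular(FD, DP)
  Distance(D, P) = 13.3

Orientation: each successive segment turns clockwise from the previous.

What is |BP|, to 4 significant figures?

29.28

B is at the origin; BE runs at 20.6° with length 21.7, so E = (20.31, 7.635). ∠BEK = 112.2° gives EK at -47.20° from the x-axis; with |EK| = 22.4, K = (35.53, -8.801). ∠EKF = 44.4° gives KF at 177.2° from the x-axis; with |KF| = 22.4, F = (13.16, -7.706). KF is perpendicular to FD, so FD runs at 87.20°; with |FD| = 18.8, D = (14.08, 11.07). FD ⟂ DP, so DP runs at -2.800°; with |DP| = 13.3, P = (27.36, 10.42). Then |BP| = |P − B| = 29.28.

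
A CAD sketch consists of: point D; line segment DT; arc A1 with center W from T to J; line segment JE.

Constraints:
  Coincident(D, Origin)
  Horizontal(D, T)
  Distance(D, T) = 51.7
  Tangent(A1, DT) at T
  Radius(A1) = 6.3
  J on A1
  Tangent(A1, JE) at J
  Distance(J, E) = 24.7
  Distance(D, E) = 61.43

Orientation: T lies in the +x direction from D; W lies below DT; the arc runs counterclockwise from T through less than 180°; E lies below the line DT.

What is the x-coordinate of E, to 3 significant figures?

52.6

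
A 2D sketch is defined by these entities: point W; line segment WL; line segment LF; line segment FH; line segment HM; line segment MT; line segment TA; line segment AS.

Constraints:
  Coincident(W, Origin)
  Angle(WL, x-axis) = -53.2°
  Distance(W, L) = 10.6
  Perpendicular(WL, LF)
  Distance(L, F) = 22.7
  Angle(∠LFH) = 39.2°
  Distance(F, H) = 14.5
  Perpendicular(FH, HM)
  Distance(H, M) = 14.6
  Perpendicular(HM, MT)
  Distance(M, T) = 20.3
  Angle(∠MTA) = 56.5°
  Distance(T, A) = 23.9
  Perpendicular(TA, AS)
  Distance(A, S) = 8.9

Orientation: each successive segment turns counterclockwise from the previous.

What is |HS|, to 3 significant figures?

0.522

W is at the origin; WL runs at -53.2° with length 10.6, so L = (6.35, -8.49). WL ⟂ LF, so LF runs at 36.8°; with |LF| = 22.7, F = (24.5, 5.11). ∠LFH = 39.2° gives FH at 178° from the x-axis; with |FH| = 14.5, H = (10.0, 5.72). FH ⟂ HM, so HM runs at -92.4°; with |HM| = 14.6, M = (9.43, -8.87). HM ⟂ MT, so MT runs at -2.40°; with |MT| = 20.3, T = (29.7, -9.72). ∠MTA = 56.5° gives TA at 121° from the x-axis; with |TA| = 23.9, A = (17.4, 10.7). TA ⟂ AS, so AS runs at -149°; with |AS| = 8.9, S = (9.74, 6.15). Then |HS| = |S − H| = 0.522.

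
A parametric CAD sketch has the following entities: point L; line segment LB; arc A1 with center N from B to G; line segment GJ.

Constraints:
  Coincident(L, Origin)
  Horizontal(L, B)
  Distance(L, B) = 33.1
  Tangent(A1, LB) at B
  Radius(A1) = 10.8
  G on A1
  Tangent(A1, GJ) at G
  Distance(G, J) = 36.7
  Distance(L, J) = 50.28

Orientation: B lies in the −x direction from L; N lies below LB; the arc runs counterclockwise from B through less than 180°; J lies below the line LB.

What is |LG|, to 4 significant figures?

45.14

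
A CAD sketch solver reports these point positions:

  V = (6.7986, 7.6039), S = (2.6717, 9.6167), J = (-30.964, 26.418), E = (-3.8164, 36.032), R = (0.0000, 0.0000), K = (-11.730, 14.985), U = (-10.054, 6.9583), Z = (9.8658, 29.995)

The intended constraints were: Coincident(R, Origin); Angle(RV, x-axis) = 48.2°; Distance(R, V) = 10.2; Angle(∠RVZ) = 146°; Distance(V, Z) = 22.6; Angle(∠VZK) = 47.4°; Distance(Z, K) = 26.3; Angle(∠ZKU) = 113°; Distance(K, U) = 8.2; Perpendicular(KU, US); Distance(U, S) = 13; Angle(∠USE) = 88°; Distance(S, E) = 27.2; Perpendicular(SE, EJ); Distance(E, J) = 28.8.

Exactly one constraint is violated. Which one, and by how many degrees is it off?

Perpendicular(SE, EJ) — off by 5.70°.

R = (0.00, 0.00) ✓; RV at 48.20° ✓; |RV| = 10.20 ✓; ∠RVZ = 146.0° ✓; |VZ| = 22.60 ✓; ∠VZK = 47.40° ✓; |ZK| = 26.30 ✓; ∠ZKU = 113.0° ✓; |KU| = 8.200 ✓; ∠(KU, US) = 90.01° ✓; |US| = 13.00 ✓; ∠USE = 88.00° ✓; |SE| = 27.20 ✓; ∠(SE, EJ) = 95.70° ✗; |EJ| = 28.80 ✓.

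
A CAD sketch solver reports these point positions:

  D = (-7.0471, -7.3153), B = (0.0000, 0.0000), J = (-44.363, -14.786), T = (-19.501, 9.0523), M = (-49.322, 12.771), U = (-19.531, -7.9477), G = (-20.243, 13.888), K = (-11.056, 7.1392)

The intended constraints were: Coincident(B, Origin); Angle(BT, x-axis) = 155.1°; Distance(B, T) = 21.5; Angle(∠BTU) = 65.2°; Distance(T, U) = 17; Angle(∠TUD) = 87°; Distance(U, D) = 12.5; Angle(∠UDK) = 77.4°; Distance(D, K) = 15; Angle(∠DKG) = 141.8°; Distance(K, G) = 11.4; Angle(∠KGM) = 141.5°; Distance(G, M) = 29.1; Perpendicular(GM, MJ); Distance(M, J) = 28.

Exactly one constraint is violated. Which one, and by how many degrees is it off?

Perpendicular(GM, MJ) — off by 8.00°.

B = (0.00, 0.00) ✓; BT at 155.1° ✓; |BT| = 21.50 ✓; ∠BTU = 65.20° ✓; |TU| = 17.00 ✓; ∠TUD = 87.00° ✓; |UD| = 12.50 ✓; ∠UDK = 77.40° ✓; |DK| = 15.00 ✓; ∠DKG = 141.8° ✓; |KG| = 11.40 ✓; ∠KGM = 141.5° ✓; |GM| = 29.10 ✓; ∠(GM, MJ) = 98.00° ✗; |MJ| = 28.00 ✓.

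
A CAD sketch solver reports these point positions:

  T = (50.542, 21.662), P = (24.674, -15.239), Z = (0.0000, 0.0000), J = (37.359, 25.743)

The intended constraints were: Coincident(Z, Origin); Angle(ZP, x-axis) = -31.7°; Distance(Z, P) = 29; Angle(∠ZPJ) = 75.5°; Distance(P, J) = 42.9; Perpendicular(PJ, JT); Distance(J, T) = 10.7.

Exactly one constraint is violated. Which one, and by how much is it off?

Distance(J, T) = 10.7 — off by 3.10.

Z = (0.00, 0.00) ✓; ZP at -31.70° ✓; |ZP| = 29.00 ✓; ∠ZPJ = 75.50° ✓; |PJ| = 42.90 ✓; ∠(PJ, JT) = 90.00° ✓; |JT| = 13.80 ✗.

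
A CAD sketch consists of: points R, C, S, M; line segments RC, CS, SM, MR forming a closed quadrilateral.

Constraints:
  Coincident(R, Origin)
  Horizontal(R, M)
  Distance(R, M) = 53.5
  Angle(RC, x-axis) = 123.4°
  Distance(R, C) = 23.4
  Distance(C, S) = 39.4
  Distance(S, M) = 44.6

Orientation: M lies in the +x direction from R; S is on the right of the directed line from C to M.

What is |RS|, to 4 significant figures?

16.09

Checks: |CS| = 39.40 ✓; |SM| = 44.60 ✓.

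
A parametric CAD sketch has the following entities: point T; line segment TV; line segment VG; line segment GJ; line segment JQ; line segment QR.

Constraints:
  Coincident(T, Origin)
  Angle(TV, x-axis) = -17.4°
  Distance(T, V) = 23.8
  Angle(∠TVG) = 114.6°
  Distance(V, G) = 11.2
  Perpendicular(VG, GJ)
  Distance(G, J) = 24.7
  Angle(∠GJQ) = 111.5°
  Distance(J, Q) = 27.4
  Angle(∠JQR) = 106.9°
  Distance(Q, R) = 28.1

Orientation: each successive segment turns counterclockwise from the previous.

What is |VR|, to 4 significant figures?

34.20

T is at the origin; TV runs at -17.4° with length 23.8, so V = (22.71, -7.117). ∠TVG = 114.6° gives VG at 48.00° from the x-axis; with |VG| = 11.2, G = (30.21, 1.206). VG ⟂ GJ, so GJ runs at 138.0°; with |GJ| = 24.7, J = (11.85, 17.73). ∠GJQ = 111.5° gives JQ at -153.5° from the x-axis; with |JQ| = 27.4, Q = (-12.67, 5.508). ∠JQR = 106.9° gives QR at -80.40° from the x-axis; with |QR| = 28.1, R = (-7.985, -22.20). Then |VR| = |R − V| = 34.20.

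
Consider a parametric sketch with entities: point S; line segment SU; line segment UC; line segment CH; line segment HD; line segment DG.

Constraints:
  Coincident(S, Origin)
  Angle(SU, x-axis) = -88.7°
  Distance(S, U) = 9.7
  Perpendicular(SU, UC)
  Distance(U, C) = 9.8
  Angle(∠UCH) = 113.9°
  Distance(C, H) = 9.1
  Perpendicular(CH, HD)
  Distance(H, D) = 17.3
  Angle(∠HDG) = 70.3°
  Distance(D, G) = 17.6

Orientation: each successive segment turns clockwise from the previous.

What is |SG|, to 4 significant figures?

12.46

CH ⟂ HD, so HD runs at 25.20°; with |HD| = 17.3, D = (2.202, 5.680). ∠HDG = 70.3° gives DG at -84.50° from the x-axis; with |DG| = 17.6, G = (3.888, -11.84). Then |SG| = |G − S| = 12.46.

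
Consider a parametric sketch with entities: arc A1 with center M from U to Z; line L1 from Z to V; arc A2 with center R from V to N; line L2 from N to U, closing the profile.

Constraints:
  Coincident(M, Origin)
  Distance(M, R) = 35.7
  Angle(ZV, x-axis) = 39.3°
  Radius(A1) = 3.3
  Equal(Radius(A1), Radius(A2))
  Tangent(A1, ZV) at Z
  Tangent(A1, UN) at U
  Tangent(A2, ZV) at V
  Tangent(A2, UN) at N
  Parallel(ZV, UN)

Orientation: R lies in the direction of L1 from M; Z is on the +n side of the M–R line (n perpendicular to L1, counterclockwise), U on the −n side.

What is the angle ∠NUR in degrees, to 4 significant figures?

5.281°

The slot axis is L1's direction at 39.3°, so u = (cos 39.3°, sin 39.3°) = (0.7738, 0.6334) and n = (−sin 39.3°, cos 39.3°) = (-0.6334, 0.7738). M is at the origin and R lies 35.7 along u from M, so R = 35.7·u = (27.63, 22.61). Tangency of A1 to both parallel lines with radius 3.3 puts Z and U at M ± 3.3·n: Z = (-2.090, 2.554), U = (2.090, -2.554). Equal radii place V and N the same way about R: V = R + 3.3·n = (25.54, 25.17), N = R − 3.3·n = (29.72, 20.06). Then cos ∠NUR = UN·UR / (|UN||UR|), giving 5.281°.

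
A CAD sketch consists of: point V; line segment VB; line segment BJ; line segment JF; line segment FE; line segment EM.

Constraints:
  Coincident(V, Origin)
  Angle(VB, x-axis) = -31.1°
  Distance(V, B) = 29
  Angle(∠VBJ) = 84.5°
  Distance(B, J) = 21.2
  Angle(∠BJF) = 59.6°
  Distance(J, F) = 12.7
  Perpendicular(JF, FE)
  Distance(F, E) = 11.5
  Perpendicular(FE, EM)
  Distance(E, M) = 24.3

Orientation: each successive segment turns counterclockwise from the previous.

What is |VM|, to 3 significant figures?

46.9

V is at the origin; VB runs at -31.1° with length 29.0, so B = (24.8, -15.0). ∠VBJ = 84.5° gives BJ at 64.4° from the x-axis; with |BJ| = 21.2, J = (34.0, 4.14). ∠BJF = 59.6° gives JF at -175° from the x-axis; with |JF| = 12.7, F = (21.3, 3.08). JF ⟂ FE, so FE runs at -85.2°; with |FE| = 11.5, E = (22.3, -8.38). The perpendicularity gives EM at right angles to FE, so EM runs at 4.80°; with |EM| = 24.3, M = (46.5, -6.35). Then |VM| = |M − V| = 46.9.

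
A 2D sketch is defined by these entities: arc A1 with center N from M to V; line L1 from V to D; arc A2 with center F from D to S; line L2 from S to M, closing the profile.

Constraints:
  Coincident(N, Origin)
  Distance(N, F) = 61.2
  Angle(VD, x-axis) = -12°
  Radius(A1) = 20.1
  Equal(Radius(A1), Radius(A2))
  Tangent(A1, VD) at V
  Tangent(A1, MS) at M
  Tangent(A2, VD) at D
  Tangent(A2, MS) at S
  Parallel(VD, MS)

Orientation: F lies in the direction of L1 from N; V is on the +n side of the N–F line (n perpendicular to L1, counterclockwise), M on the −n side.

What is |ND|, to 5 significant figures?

64.416

The slot axis is L1's direction at -12.0°, so u = (cos -12.0°, sin -12.0°) = (0.97815, -0.20791) and n = (−sin -12.0°, cos -12.0°) = (0.20791, 0.97815). N is at the origin and F lies 61.2 along u from N, so F = 61.2·u = (59.863, -12.724). Tangency of A1 to both parallel lines with radius 20.1 puts V and M at N ± 20.1·n: V = (4.1790, 19.661), M = (-4.1790, -19.661). Equal radii place D and S the same way about F: D = F + 20.1·n = (64.042, 6.9366), S = F − 20.1·n = (55.684, -32.385). Then |ND| = |D − N| = 64.416.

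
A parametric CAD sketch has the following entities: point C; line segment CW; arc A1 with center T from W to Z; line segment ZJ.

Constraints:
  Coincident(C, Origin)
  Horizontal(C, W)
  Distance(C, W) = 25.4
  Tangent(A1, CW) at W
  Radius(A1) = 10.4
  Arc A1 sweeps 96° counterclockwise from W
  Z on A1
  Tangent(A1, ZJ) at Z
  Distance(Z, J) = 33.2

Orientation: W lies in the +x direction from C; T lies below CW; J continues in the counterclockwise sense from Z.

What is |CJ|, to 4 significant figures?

48.21

C is at the origin; C and W share the same y with |CW| = 25.4 and W on the +x side, so W = (25.40, 0.000). A1 meets CW tangentially, so TW is at right angles to CW, so T = W + (0, -10.4) = (25.40, -10.40). On A1, W sits at bearing 90° from T; a 96° counterclockwise sweep puts Z at bearing 186°, so Z = T + 10.4·(cos 186°, sin 186°) = (15.06, -11.49). Since A1 is tangent to ZJ there, TZ ⟂ ZJ, so ZJ runs along (−sin 186°, cos 186°); with |ZJ| = 33.2, J = (18.53, -44.51). Then |CJ| = |J − C| = 48.21.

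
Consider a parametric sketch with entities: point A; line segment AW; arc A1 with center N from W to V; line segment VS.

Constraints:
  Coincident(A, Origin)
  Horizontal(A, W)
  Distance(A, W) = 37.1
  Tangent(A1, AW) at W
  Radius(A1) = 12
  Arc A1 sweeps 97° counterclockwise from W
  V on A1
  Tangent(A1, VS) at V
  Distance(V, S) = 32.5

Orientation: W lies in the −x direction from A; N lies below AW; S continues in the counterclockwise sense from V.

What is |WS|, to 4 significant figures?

46.41

On A1, W sits at bearing 90° from N; a 97° counterclockwise sweep puts V at bearing 187°, so V = N + 12.0·(cos 187°, sin 187°) = (-49.01, -13.46). A1 meets VS tangentially, so NV is at right angles to VS, so VS runs along (−sin 187°, cos 187°); with |VS| = 32.5, S = (-45.05, -45.72). Then |WS| = |S − W| = 46.41.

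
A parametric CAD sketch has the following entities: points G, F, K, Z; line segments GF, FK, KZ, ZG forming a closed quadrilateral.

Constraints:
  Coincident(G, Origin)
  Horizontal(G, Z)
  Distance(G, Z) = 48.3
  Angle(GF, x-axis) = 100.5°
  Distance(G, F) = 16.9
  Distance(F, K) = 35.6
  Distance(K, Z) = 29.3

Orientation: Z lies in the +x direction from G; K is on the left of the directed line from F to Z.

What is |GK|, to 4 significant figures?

39.86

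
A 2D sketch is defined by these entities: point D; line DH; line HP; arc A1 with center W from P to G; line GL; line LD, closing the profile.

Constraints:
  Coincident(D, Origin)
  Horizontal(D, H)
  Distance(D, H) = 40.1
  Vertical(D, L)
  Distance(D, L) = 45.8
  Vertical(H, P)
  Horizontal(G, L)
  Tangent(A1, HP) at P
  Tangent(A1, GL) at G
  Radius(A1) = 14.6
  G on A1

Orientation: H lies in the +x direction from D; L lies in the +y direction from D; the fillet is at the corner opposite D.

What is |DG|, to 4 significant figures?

52.42

D is at the origin; DH is horizontal with |DH| = 40.1 and H on the +x side, so H = (40.10, 0.000). D and L share the same x with |DL| = 45.8 and L on the +y side, so L = (0.000, 45.80). The virtual corner opposite D is at (40.10, 45.80). Since A1 is tangent to HP there, WP ⟂ HP and A1 meets GL tangentially, so WG is at right angles to GL, with radius 14.6, so the center W sits 14.6 in from both sides at W = (25.50, 31.20). That places the tangent points at P = (40.10, 31.20) on HP and G = (25.50, 45.80) on GL. Then |DG| = |G − D| = 52.42.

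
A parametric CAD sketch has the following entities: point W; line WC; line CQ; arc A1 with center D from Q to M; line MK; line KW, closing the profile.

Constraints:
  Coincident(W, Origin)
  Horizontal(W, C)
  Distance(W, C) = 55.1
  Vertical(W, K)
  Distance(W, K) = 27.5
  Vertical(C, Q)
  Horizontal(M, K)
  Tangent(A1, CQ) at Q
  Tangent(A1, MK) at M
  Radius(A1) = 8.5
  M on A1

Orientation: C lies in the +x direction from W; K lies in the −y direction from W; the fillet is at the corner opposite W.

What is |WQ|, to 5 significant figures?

58.284

W is at the origin; WC is horizontal with |WC| = 55.1 and C on the +x side, so C = (55.100, 0.0000). WK is vertical with |WK| = 27.5 and K on the −y side, so K = (0.0000, -27.500). The virtual corner opposite W is at (55.100, -27.500). The tangent condition forces DQ to be normal to CQ and since A1 is tangent to MK there, DM ⟂ MK, with radius 8.5, so the center D sits 8.5 in from both sides at D = (46.600, -19.000). That places the tangent points at Q = (55.100, -19.000) on CQ and M = (46.600, -27.500) on MK. Then |WQ| = |Q − W| = 58.284.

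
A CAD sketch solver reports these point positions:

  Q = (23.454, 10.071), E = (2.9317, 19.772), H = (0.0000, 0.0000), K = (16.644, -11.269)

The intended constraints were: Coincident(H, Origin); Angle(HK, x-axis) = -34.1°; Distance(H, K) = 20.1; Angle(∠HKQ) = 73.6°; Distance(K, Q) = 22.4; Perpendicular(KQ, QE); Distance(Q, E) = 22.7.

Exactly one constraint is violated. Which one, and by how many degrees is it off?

Perpendicular(KQ, QE) — off by 7.60°.

H = (0.00, 0.00) ✓; HK at -34.10° ✓; |HK| = 20.10 ✓; ∠HKQ = 73.60° ✓; |KQ| = 22.40 ✓; ∠(KQ, QE) = 82.40° ✗; |QE| = 22.70 ✓.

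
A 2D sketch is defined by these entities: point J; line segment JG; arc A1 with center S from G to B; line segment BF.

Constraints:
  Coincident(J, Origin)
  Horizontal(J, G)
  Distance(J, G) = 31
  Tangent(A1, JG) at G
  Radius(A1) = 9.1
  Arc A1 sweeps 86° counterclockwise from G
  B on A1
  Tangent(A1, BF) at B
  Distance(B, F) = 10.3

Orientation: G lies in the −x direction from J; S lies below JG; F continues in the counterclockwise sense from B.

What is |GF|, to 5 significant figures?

21.146

J is at the origin; J and G share the same y with |JG| = 31.0 and G on the −x side, so G = (-31.000, 0.0000). Tangency of A1 to JG means the radius SG is perpendicular to JG, so S = G + (0, -9.1) = (-31.000, -9.1000). On A1, G sits at bearing 90° from S; an 86° counterclockwise sweep puts B at bearing 176°, so B = S + 9.1·(cos 176°, sin 176°) = (-40.078, -8.4652). Tangency of A1 to BF means the radius SB is perpendicular to BF, so BF runs along (−sin 176°, cos 176°); with |BF| = 10.3, F = (-40.796, -18.740). Then |GF| = |F − G| = 21.146.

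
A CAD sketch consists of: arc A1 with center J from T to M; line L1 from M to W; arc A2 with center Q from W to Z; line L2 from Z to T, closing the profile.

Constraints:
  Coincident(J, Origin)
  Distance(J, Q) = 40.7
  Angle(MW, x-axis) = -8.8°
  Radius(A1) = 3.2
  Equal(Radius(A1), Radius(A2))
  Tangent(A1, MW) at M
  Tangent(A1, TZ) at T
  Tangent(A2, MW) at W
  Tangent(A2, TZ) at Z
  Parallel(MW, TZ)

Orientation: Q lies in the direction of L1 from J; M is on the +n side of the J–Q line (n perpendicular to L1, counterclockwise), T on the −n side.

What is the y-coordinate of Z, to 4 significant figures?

-9.389

The slot axis is L1's direction at -8.8°, so u = (cos -8.8°, sin -8.8°) = (0.9882, -0.1530) and n = (−sin -8.8°, cos -8.8°) = (0.1530, 0.9882). J is at the origin and Q lies 40.7 along u from J, so Q = 40.7·u = (40.22, -6.227). Tangency of A1 to both parallel lines with radius 3.2 puts M and T at J ± 3.2·n: M = (0.4896, 3.162), T = (-0.4896, -3.162). Equal radii place W and Z the same way about Q: W = Q + 3.2·n = (40.71, -3.064), Z = Q − 3.2·n = (39.73, -9.389). So Z.y = -9.389.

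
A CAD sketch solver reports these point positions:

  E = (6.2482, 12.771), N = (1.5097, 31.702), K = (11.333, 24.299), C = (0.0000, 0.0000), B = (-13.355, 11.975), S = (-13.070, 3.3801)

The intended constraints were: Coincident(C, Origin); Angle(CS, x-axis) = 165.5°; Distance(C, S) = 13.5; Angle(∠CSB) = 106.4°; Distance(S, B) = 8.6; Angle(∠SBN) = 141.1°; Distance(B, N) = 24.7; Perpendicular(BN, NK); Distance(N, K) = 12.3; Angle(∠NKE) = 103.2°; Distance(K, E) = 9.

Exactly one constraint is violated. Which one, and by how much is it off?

Distance(K, E) = 9 — off by 3.60.

C = (0.00, 0.00) ✓; CS at 165.5° ✓; |CS| = 13.50 ✓; ∠CSB = 106.4° ✓; |SB| = 8.600 ✓; ∠SBN = 141.1° ✓; |BN| = 24.70 ✓; ∠(BN, NK) = 90.00° ✓; |NK| = 12.30 ✓; ∠NKE = 103.2° ✓; |KE| = 12.60 ✗.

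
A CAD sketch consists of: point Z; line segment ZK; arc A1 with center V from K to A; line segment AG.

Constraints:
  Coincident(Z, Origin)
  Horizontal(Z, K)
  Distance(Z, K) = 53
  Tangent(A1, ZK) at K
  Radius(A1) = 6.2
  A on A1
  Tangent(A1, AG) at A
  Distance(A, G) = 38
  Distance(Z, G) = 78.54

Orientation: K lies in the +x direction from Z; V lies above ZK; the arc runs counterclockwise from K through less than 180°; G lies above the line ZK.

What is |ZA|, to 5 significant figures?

59.309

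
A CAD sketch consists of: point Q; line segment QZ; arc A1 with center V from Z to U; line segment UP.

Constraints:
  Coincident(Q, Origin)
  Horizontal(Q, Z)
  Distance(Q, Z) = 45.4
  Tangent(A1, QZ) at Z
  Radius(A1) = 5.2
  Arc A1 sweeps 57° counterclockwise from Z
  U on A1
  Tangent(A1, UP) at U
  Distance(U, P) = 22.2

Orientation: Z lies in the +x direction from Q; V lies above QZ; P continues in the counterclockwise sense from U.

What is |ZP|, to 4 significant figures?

26.67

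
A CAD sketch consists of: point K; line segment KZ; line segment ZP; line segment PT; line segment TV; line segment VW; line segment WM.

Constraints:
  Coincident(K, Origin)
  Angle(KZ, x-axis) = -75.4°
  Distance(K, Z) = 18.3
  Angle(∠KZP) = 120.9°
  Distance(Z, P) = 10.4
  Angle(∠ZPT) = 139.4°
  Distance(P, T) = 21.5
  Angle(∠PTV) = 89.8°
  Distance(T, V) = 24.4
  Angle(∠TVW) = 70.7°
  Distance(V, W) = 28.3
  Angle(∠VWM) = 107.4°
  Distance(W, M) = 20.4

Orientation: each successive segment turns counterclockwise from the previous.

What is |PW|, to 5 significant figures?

15.852

K is at the origin; KZ runs at -75.4° with length 18.3, so Z = (4.6129, -17.709). ∠KZP = 120.9° gives ZP at -16.300° from the x-axis; with |ZP| = 10.4, P = (14.595, -20.628). ∠ZPT = 139.4° gives PT at 24.300° from the x-axis; with |PT| = 21.5, T = (34.190, -11.780). ∠PTV = 89.8° gives TV at 114.50° from the x-axis; with |TV| = 24.4, V = (24.071, 10.423). ∠TVW = 70.7° gives VW at -136.20° from the x-axis; with |VW| = 28.3, W = (3.6457, -9.1650). Then |PW| = |W − P| = 15.852.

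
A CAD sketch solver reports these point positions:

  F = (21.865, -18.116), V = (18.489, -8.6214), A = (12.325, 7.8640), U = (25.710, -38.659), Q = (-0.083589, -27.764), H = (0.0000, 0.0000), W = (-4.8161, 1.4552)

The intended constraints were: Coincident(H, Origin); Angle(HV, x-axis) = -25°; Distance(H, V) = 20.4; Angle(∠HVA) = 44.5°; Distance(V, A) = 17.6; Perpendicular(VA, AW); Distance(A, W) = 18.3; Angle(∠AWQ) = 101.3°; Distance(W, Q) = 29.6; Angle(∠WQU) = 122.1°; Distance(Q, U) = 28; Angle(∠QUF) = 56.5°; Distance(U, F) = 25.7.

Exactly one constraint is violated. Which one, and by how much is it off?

Distance(U, F) = 25.7 — off by 4.80.

H = (0.00, 0.00) ✓; HV at -25.00° ✓; |HV| = 20.40 ✓; ∠HVA = 44.50° ✓; |VA| = 17.60 ✓; ∠(VA, AW) = 90.00° ✓; |AW| = 18.30 ✓; ∠AWQ = 101.3° ✓; |WQ| = 29.60 ✓; ∠WQU = 122.1° ✓; |QU| = 28.00 ✓; ∠QUF = 56.50° ✓; |UF| = 20.90 ✗.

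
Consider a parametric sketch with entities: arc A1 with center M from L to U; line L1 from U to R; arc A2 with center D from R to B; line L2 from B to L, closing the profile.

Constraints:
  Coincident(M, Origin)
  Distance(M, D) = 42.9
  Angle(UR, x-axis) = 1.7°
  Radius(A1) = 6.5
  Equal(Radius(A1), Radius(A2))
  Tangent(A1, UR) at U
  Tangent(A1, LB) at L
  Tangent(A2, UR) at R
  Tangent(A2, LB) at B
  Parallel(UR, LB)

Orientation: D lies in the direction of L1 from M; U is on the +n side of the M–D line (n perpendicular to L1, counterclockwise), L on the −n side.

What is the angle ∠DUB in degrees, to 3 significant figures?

8.24°

Tangency of A1 to both parallel lines with radius 6.5 puts U and L at M ± 6.5·n: U = (-0.193, 6.50), L = (0.193, -6.50). Equal radii place R and B the same way about D: R = D + 6.5·n = (42.7, 7.77), B = D − 6.5·n = (43.1, -5.22). Then cos ∠DUB = UD·UB / (|UD||UB|), giving 8.24°.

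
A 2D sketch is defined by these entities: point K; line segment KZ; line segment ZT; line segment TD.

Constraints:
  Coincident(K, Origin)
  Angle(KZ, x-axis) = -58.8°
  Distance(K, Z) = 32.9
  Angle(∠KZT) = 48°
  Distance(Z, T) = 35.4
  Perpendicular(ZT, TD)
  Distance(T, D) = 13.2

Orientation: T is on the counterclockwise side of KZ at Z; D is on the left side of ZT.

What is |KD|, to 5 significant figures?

17.485

K is at the origin; KZ runs at -58.8° with length 32.9, so Z = 32.9·(cos -58.8°, sin -58.8°) = (17.043, -28.141). ∠KZT = 48.0°, so ZT runs at -58.8° + (180° − 48.0°) = 73.200° from the x-axis; with |ZT| = 35.4, T = Z + 35.4·(cos 73.200°, sin 73.200°) = (27.275, 5.7476). ZT is perpendicular to TD; with |TD| = 13.2 on the left of ZT, D = T + 13.2·(-0.95732, 0.28903) = (14.638, 9.5628). Then |KD| = |D − K| = 17.485.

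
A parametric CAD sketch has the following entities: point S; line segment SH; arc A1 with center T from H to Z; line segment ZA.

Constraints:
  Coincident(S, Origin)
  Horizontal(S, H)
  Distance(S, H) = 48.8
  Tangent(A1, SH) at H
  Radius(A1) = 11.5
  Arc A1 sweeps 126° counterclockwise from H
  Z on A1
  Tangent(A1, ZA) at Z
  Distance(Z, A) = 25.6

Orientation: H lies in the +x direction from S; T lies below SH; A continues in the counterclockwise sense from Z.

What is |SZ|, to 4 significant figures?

43.51

S is at the origin; SH is horizontal with |SH| = 48.8 and H on the +x side, so H = (48.80, 0.000). The tangent condition forces TH to be normal to SH, so T = H + (0, -11.5) = (48.80, -11.50). On A1, H sits at bearing 90° from T; a 126° counterclockwise sweep puts Z at bearing 216°, so Z = T + 11.5·(cos 216°, sin 216°) = (39.50, -18.26). Then |SZ| = |Z − S| = 43.51.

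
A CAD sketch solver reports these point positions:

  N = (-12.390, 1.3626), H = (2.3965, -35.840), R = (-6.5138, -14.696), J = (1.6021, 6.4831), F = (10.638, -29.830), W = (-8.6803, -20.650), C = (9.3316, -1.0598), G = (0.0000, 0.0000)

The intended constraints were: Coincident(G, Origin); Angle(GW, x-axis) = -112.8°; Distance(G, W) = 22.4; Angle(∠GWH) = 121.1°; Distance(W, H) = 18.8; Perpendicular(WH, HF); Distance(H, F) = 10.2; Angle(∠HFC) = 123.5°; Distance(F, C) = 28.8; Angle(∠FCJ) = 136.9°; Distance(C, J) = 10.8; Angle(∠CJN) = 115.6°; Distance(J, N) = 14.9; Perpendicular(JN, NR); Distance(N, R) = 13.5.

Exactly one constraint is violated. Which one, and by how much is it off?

Distance(N, R) = 13.5 — off by 3.60.

G = (0.00, 0.00) ✓; GW at -112.8° ✓; |GW| = 22.40 ✓; ∠GWH = 121.1° ✓; |WH| = 18.80 ✓; ∠(WH, HF) = 90.00° ✓; |HF| = 10.20 ✓; ∠HFC = 123.5° ✓; |FC| = 28.80 ✓; ∠FCJ = 136.9° ✓; |CJ| = 10.80 ✓; ∠CJN = 115.6° ✓; |JN| = 14.90 ✓; ∠(JN, NR) = 90.00° ✓; |NR| = 17.10 ✗.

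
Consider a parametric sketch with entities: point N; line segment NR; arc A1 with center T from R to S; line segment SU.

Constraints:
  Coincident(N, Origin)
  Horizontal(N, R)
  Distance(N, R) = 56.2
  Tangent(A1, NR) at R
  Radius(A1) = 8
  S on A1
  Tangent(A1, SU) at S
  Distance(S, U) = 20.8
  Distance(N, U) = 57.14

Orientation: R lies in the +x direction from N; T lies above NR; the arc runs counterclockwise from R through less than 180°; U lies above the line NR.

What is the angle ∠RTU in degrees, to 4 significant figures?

161.6°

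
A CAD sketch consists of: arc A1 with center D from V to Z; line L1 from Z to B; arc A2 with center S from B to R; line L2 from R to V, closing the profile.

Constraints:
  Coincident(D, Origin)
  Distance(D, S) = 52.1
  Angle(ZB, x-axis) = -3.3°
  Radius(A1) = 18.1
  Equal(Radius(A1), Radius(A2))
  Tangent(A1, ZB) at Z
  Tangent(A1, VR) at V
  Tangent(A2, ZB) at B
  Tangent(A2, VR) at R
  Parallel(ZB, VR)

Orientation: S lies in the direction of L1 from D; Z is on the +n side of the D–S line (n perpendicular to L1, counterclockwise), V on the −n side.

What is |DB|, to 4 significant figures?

55.15

The slot axis is L1's direction at -3.3°, so u = (cos -3.3°, sin -3.3°) = (0.9983, -0.05756) and n = (−sin -3.3°, cos -3.3°) = (0.05756, 0.9983). D is at the origin and S lies 52.1 along u from D, so S = 52.1·u = (52.01, -2.999). Tangency of A1 to both parallel lines with radius 18.1 puts Z and V at D ± 18.1·n: Z = (1.042, 18.07), V = (-1.042, -18.07). Equal radii place B and R the same way about S: B = S + 18.1·n = (53.06, 15.07), R = S − 18.1·n = (50.97, -21.07). Then |DB| = |B − D| = 55.15.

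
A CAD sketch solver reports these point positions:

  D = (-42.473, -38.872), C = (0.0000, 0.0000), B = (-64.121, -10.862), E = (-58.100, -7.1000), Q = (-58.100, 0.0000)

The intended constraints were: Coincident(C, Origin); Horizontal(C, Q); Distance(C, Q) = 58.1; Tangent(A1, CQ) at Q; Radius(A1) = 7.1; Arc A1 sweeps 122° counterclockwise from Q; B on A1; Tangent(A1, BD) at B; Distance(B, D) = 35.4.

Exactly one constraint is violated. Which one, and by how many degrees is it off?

Tangent(A1, BD) at B — off by 5.70°.

C = (0.00, 0.00) ✓; C.y = 0.00, Q.y = 0.00 ✓; |CQ| = 58.10 ✓; ∠(EQ, QC) = 90.00° ✓; |EQ| = 7.100 ✓; bearing(E→B) − bearing(E→Q) = 122.0° ✓; |EB| = 7.100 ✓; ∠(EB, BD) = 84.30° ✗; |BD| = 35.40 ✓.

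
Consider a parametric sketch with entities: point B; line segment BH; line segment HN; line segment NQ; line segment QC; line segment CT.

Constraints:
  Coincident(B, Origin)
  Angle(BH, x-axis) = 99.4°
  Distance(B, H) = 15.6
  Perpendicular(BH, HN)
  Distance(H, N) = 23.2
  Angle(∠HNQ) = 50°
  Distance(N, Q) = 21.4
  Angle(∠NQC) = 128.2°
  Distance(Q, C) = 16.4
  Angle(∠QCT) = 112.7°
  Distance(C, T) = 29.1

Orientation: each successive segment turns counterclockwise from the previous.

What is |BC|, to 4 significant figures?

6.953

∠HNQ = 50.0° gives NQ at -40.60° from the x-axis; with |NQ| = 21.4, Q = (-9.188, -2.325). ∠NQC = 128.2° gives QC at 11.20° from the x-axis; with |QC| = 16.4, C = (6.900, 0.8602). Then |BC| = |C − B| = 6.953.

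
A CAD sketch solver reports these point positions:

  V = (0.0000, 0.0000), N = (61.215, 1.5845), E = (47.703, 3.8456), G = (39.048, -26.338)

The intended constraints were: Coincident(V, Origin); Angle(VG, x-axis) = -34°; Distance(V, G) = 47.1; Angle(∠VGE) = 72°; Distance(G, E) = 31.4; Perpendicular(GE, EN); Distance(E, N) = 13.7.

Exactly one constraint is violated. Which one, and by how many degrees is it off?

Perpendicular(GE, EN) — off by 6.50°.

V = (0.00, 0.00) ✓; VG at -34.00° ✓; |VG| = 47.10 ✓; ∠VGE = 72.00° ✓; |GE| = 31.40 ✓; ∠(GE, EN) = 83.50° ✗; |EN| = 13.70 ✓.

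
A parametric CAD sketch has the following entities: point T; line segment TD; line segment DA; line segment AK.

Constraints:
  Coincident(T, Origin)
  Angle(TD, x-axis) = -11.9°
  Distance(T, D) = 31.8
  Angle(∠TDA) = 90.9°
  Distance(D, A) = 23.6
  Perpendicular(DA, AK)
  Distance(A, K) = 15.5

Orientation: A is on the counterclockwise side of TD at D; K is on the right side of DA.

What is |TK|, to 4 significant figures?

53.08

T is at the origin; TD runs at -11.9° with length 31.8, so D = 31.8·(cos -11.9°, sin -11.9°) = (31.12, -6.557). ∠TDA = 90.9°, so DA runs at -11.9° + (180° − 90.9°) = 77.20° from the x-axis; with |DA| = 23.6, A = D + 23.6·(cos 77.20°, sin 77.20°) = (36.35, 16.46). The perpendicularity gives AK at right angles to DA; with |AK| = 15.5 on the right of DA, K = A + 15.5·(0.9751, -0.2215) = (51.46, 13.02). Then |TK| = |K − T| = 53.08.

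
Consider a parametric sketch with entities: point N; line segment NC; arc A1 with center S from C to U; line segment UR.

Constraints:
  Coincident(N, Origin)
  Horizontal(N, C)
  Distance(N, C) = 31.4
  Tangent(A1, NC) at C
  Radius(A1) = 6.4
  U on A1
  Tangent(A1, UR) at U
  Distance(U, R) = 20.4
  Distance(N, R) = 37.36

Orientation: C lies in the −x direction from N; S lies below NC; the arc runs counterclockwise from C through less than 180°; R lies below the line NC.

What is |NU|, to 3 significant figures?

38.1

N is at the origin; NC is horizontal with |NC| = 31.4 and C on the −x side, so C = (-31.4, 0.00). Tangency of A1 to NC means the radius SC is perpendicular to NC, so S = C + (0, -6.4) = (-31.4, -6.40). Since SU ⟂ UR (tangency), |SR| = √(6.4² + 20.4²) = 21.4 regardless of where U sits on A1. So R lies on both circle(N, 37.36) and circle(S, 21.4); the below-NC intersection is R = (-25.8, -27.0). U is the foot of the tangent from R: U = (-36.8, -9.85).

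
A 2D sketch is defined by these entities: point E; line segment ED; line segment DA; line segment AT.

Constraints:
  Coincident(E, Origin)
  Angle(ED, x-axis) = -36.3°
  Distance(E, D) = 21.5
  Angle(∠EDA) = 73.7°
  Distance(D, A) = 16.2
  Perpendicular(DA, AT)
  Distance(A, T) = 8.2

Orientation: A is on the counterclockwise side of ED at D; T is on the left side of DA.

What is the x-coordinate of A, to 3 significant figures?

22.9

E is at the origin; ED runs at -36.3° with length 21.5, so D = 21.5·(cos -36.3°, sin -36.3°) = (17.3, -12.7). ∠EDA = 73.7°, so DA runs at -36.3° + (180° − 73.7°) = 70.0° from the x-axis; with |DA| = 16.2, A = D + 16.2·(cos 70.0°, sin 70.0°) = (22.9, 2.49). So A.x = 22.9.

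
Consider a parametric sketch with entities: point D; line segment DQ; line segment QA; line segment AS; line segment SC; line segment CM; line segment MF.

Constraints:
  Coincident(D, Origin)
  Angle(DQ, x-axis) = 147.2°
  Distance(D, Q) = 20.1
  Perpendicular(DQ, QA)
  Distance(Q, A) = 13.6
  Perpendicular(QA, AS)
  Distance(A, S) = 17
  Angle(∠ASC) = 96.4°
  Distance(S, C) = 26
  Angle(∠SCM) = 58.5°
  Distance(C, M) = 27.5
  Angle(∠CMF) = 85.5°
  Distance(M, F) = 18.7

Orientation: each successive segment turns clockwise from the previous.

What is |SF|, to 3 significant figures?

12.9

∠SCM = 58.5° gives CM at 122° from the x-axis; with |CM| = 27.5, M = (-21.4, 13.1). ∠CMF = 85.5° gives MF at 27.6° from the x-axis; with |MF| = 18.7, F = (-4.84, 21.8). Then |SF| = |F − S| = 12.9.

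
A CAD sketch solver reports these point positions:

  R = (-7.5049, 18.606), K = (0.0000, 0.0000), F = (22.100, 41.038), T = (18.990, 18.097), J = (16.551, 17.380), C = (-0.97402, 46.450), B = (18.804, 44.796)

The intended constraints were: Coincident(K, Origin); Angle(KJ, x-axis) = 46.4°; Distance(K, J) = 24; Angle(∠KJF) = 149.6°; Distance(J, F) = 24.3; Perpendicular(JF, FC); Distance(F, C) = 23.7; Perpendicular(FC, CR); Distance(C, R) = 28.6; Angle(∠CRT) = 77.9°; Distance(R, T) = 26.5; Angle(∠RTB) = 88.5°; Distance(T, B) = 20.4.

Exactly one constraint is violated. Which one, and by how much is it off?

Distance(T, B) = 20.4 — off by 6.30.

K = (0.00, 0.00) ✓; KJ at 46.40° ✓; |KJ| = 24.00 ✓; ∠KJF = 149.6° ✓; |JF| = 24.30 ✓; ∠(JF, FC) = 90.00° ✓; |FC| = 23.70 ✓; ∠(FC, CR) = 90.00° ✓; |CR| = 28.60 ✓; ∠CRT = 77.90° ✓; |RT| = 26.50 ✓; ∠RTB = 88.50° ✓; |TB| = 26.70 ✗.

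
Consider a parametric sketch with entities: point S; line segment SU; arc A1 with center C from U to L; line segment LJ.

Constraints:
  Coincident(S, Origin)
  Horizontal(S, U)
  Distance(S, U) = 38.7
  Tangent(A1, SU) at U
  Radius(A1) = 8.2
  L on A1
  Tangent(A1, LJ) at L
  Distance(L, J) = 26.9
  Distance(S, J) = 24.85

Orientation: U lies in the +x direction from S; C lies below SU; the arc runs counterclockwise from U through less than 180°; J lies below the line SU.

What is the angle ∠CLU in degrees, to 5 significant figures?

68.193°

Checks: |CL| = 8.200 ✓; ∠(CL, LJ) = 90.00° ✓; |LJ| = 26.90 ✓; |SJ| = 24.85 ✓.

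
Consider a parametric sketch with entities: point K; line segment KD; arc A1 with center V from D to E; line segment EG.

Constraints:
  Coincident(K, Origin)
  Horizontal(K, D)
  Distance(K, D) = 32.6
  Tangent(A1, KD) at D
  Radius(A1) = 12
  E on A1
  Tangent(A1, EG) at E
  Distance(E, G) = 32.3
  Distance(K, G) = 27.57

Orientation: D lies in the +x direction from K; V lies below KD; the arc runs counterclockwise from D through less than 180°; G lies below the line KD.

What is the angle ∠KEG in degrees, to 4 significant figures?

56.29°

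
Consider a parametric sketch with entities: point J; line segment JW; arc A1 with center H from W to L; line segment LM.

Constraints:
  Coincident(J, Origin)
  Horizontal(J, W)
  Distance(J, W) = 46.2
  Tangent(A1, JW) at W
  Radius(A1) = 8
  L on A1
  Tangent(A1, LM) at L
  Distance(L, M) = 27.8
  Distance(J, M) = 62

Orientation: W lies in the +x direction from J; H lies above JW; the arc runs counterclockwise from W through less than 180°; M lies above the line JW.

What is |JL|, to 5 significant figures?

54.886

J is at the origin; J and W share the same y with |JW| = 46.2 and W on the +x side, so W = (46.200, 0.0000). The tangent condition forces HW to be normal to JW, so H = W + (0, 8) = (46.200, 8.0000). Since HL ⟂ LM (tangency), |HM| = √(8.0² + 27.8²) = 28.928 regardless of where L sits on A1. So M lies on both circle(J, 62.0) and circle(H, 28.928); the above-JW intersection is M = (49.986, 36.679). L is the foot of the tangent from M: L = (54.111, 9.1871).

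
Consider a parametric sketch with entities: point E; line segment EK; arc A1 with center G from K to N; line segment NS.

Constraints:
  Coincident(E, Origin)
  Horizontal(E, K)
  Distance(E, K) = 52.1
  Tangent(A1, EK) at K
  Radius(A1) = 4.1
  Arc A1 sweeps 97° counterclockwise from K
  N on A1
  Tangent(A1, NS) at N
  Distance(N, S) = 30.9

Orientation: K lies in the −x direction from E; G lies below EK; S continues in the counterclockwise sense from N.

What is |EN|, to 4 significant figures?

56.36

Tangency of A1 to EK means the radius GK is perpendicular to EK, so G = K + (0, -4.1) = (-52.10, -4.100). On A1, K sits at bearing 90° from G; a 97° counterclockwise sweep puts N at bearing 187°, so N = G + 4.1·(cos 187°, sin 187°) = (-56.17, -4.600). Then |EN| = |N − E| = 56.36.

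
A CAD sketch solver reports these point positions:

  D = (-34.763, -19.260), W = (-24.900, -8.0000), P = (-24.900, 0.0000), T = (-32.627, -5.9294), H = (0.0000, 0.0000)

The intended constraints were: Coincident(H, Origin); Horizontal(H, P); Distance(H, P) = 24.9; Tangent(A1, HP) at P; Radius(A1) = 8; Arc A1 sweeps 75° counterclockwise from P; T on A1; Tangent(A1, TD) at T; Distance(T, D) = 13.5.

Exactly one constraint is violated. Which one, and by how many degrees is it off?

Tangent(A1, TD) at T — off by 5.90°.

H = (0.00, 0.00) ✓; H.y = 0.00, P.y = 0.00 ✓; |HP| = 24.90 ✓; ∠(WP, PH) = 90.00° ✓; |WP| = 8.000 ✓; bearing(W→T) − bearing(W→P) = 75.00° ✓; |WT| = 8.000 ✓; ∠(WT, TD) = 84.10° ✗; |TD| = 13.50 ✓.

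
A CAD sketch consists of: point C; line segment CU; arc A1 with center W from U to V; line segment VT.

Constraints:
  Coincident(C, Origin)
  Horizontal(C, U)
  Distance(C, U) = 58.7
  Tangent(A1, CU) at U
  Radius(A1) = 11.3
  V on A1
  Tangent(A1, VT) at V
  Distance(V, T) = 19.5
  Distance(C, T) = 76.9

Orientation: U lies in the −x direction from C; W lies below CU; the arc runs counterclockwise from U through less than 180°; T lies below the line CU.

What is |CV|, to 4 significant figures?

70.84

Checks: ∠(WU, UC) = 90.00° ✓; |WV| = 11.30 ✓; ∠(WV, VT) = 90.00° ✓; |VT| = 19.50 ✓; |CT| = 76.90 ✓.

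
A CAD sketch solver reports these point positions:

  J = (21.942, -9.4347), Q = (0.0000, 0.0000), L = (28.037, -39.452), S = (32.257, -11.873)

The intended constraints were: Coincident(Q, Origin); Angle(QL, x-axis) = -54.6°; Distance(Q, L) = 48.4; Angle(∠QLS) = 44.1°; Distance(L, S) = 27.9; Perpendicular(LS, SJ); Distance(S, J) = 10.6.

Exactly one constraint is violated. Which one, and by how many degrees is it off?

Perpendicular(LS, SJ) — off by 4.60°.

Q = (0.00, 0.00) ✓; QL at -54.60° ✓; |QL| = 48.40 ✓; ∠QLS = 44.10° ✓; |LS| = 27.90 ✓; ∠(LS, SJ) = 85.40° ✗; |SJ| = 10.60 ✓.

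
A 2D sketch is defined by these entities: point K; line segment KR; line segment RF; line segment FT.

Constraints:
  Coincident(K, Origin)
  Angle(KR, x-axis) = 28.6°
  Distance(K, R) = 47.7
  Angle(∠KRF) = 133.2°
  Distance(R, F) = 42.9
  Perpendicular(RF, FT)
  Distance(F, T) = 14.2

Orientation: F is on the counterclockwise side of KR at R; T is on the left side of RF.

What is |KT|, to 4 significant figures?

78.30

K is at the origin; KR runs at 28.6° with length 47.7, so R = 47.7·(cos 28.6°, sin 28.6°) = (41.88, 22.83). ∠KRF = 133.2°, so RF runs at 28.6° + (180° − 133.2°) = 75.40° from the x-axis; with |RF| = 42.9, F = R + 42.9·(cos 75.40°, sin 75.40°) = (52.69, 64.35). RF ⟂ FT; with |FT| = 14.2 on the left of RF, T = F + 14.2·(-0.9677, 0.2521) = (38.95, 67.93). Then |KT| = |T − K| = 78.30.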